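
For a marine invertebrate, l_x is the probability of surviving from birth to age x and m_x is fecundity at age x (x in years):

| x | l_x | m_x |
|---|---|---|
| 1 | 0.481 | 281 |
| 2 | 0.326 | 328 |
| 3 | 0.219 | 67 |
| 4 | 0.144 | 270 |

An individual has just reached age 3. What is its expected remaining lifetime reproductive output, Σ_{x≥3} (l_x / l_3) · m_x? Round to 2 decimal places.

l_3 = 0.219. Conditional survival from age 3 to x is l_x / l_3.
  x=3: (0.219/0.219) × 67 = 67.0000
  x=4: (0.144/0.219) × 270 = 177.5342
Sum = 67.0000 + 177.5342 = 244.5342

244.53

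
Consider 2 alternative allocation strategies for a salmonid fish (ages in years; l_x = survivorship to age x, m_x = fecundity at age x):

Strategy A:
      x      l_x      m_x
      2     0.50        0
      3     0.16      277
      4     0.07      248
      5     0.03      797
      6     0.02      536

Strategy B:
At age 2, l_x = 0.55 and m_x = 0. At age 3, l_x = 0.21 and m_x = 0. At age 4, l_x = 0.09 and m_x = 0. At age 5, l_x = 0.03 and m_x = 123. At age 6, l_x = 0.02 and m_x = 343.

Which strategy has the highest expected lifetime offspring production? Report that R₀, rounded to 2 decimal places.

Strategy A: R₀ = 0.50×0 + 0.16×277 + 0.07×248 + 0.03×797 + 0.02×536 = 96.3100
Strategy B: R₀ = 0.55×0 + 0.21×0 + 0.09×0 + 0.03×123 + 0.02×343 = 10.5500
Highest R₀: strategy A with 96.3100.

96.31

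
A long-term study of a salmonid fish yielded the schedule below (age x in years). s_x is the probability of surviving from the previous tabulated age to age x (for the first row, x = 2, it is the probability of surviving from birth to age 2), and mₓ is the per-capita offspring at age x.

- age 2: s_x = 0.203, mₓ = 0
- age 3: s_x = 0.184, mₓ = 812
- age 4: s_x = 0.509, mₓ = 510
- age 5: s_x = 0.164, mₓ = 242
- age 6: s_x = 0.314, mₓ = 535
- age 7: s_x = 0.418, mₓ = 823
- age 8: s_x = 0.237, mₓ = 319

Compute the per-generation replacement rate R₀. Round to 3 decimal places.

41.672

Survivorship from birth: l_x = s_2·s_3·…·s_x.
  l_2 = 0.20300
  l_3 = 0.03735
  l_4 = 0.01901
  l_5 = 0.00312
  l_6 = 0.00098
  l_7 = 0.00041
  l_8 = 0.00010
R₀ = Σ l_x mₓ:
  age 2: 0.20300 × 0 = 0.0000
  age 3: 0.03735 × 812 = 30.3282
  age 4: 0.01901 × 510 = 9.6951
  age 5: 0.00312 × 242 = 0.7550
  age 6: 0.00098 × 535 = 0.5243
  age 7: 0.00041 × 823 = 0.3374
  age 8: 0.00010 × 319 = 0.0319
R₀ = 0.0000 + 30.3282 + 9.6951 + 0.7550 + 0.5243 + 0.3374 + 0.0319 = 41.6720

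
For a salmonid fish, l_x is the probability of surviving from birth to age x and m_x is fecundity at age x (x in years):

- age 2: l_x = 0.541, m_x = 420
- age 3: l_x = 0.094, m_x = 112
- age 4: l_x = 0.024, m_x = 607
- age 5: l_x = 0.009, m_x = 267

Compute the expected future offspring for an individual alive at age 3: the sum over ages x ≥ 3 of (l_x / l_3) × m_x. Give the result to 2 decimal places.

292.54

l_3 = 0.094. Conditional survival from age 3 to x is l_x / l_3.
  x=3: (0.094/0.094) × 112 = 112.0000
  x=4: (0.024/0.094) × 607 = 154.9787
  x=5: (0.009/0.094) × 267 = 25.5638
Sum = 112.0000 + 154.9787 + 25.5638 = 292.5426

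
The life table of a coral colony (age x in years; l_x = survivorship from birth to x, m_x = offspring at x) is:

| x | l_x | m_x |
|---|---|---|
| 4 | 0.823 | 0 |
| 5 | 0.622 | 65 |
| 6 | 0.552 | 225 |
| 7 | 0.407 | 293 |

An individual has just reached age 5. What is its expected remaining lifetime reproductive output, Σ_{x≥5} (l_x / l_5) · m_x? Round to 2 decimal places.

456.40

l_5 = 0.622. Conditional survival from age 5 to x is l_x / l_5.
  x=5: (0.622/0.622) × 65 = 65.0000
  x=6: (0.552/0.622) × 225 = 199.6785
  x=7: (0.407/0.622) × 293 = 191.7219
Sum = 65.0000 + 199.6785 + 191.7219 = 456.4003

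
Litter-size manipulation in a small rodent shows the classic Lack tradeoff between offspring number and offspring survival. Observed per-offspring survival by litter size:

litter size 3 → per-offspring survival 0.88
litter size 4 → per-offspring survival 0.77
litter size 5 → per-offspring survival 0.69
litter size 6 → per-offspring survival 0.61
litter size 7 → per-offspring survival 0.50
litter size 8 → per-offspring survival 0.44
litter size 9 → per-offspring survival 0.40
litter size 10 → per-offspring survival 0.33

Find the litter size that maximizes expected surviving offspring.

6

Expected surviving offspring = c × s(c):
  c=3: 3 × 0.88 = 2.640
  c=4: 4 × 0.77 = 3.080
  c=5: 5 × 0.69 = 3.450
  c=6: 6 × 0.61 = 3.660
  c=7: 7 × 0.50 = 3.500
  c=8: 8 × 0.44 = 3.520
  c=9: 9 × 0.40 = 3.600
  c=10: 10 × 0.33 = 3.300
Maximum at c = 6 (3.660 surviving offspring).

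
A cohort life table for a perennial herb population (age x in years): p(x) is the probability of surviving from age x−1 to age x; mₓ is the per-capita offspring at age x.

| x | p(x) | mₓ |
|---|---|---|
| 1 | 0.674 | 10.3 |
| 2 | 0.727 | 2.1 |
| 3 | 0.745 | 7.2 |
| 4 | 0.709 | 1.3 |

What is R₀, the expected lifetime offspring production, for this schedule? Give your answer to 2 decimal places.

10.94

Survivorship from birth: l_x = p_1·p_2·…·p_x.
  l_1 = 0.67400
  l_2 = 0.49000
  l_3 = 0.36505
  l_4 = 0.25882
R₀ = Σ l_x mₓ:
  age 1: 0.67400 × 10.3 = 6.9422
  age 2: 0.49000 × 2.1 = 1.0290
  age 3: 0.36505 × 7.2 = 2.6284
  age 4: 0.25882 × 1.3 = 0.3365
R₀ = 6.9422 + 1.0290 + 2.6284 + 0.3365 = 10.9360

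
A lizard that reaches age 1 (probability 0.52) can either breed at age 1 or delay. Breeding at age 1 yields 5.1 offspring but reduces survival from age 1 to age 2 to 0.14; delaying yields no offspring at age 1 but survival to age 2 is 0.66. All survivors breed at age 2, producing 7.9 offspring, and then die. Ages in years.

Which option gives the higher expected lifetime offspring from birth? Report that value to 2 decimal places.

3.23

breed at age 1: R₀ = 0.52 × (5.1 + 0.14 × 7.9) = 0.52 × 6.2060 = 3.2271
delay to age 2: R₀ = 0.52 × (0.66 × 7.9) = 0.52 × 5.2140 = 2.7113
Higher: breed at age 1 (3.2271).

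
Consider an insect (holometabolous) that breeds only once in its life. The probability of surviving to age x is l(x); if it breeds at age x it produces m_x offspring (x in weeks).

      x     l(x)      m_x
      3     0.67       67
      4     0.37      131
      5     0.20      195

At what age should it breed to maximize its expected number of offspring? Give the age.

Expected offspring if breeding at age x = l(x) × m_x:
  age 3: 0.67 × 67 = 44.890
  age 4: 0.37 × 131 = 48.470
  age 5: 0.20 × 195 = 39.000
Maximum at age 4 (48.470).

4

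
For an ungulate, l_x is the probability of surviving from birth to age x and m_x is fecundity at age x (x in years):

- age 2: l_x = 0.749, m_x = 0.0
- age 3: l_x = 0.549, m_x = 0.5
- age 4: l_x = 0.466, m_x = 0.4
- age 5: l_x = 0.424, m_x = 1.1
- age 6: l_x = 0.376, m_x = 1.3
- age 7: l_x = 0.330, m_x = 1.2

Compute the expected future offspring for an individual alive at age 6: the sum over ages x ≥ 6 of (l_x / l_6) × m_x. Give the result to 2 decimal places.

l_6 = 0.376. Conditional survival from age 6 to x is l_x / l_6.
  x=6: (0.376/0.376) × 1.3 = 1.3000
  x=7: (0.330/0.376) × 1.2 = 1.0532
Sum = 1.3000 + 1.0532 = 2.3532

2.35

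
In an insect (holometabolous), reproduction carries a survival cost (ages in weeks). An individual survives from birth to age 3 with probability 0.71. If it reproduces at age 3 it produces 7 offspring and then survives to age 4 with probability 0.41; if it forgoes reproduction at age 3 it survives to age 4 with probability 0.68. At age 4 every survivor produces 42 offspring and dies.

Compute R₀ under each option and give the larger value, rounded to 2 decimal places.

20.28

breed at age 3: R₀ = 0.71 × (7 + 0.41 × 42) = 0.71 × 24.2200 = 17.1962
delay to age 4: R₀ = 0.71 × (0.68 × 42) = 0.71 × 28.5600 = 20.2776
Higher: delay to age 4 (20.2776).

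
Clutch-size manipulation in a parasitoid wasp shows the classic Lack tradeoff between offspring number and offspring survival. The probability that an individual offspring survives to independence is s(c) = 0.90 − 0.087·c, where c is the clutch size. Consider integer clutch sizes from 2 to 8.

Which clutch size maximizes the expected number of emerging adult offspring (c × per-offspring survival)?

Expected emerging adult offspring = c × s(c):
  c=2: 2 × 0.726 = 1.452
  c=3: 3 × 0.639 = 1.917
  c=4: 4 × 0.552 = 2.208
  c=5: 5 × 0.465 = 2.325
  c=6: 6 × 0.378 = 2.268
  c=7: 7 × 0.291 = 2.037
  c=8: 8 × 0.204 = 1.632
Maximum at c = 5 (2.325 emerging adult offspring).

5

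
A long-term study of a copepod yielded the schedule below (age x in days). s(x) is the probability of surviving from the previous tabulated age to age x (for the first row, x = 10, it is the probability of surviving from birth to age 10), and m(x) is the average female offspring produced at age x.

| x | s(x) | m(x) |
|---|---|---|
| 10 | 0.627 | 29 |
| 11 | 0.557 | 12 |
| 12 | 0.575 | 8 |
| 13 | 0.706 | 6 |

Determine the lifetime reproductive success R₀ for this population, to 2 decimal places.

24.83

Survivorship from birth: l_x = s_10·s_11·…·s_x.
  l_10 = 0.62700
  l_11 = 0.34924
  l_12 = 0.20081
  l_13 = 0.14177
R₀ = Σ l_x m(x):
  age 10: 0.62700 × 29 = 18.1830
  age 11: 0.34924 × 12 = 4.1909
  age 12: 0.20081 × 8 = 1.6065
  age 13: 0.14177 × 6 = 0.8506
R₀ = 18.1830 + 4.1909 + 1.6065 + 0.8506 = 24.8310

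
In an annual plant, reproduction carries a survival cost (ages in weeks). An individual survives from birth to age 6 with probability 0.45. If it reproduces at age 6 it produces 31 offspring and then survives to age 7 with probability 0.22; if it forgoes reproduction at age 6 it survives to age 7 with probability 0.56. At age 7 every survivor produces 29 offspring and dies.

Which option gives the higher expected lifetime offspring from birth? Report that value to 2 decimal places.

breed at age 6: R₀ = 0.45 × (31 + 0.22 × 29) = 0.45 × 37.3800 = 16.8210
delay to age 7: R₀ = 0.45 × (0.56 × 29) = 0.45 × 16.2400 = 7.3080
Higher: breed at age 6 (16.8210).

16.82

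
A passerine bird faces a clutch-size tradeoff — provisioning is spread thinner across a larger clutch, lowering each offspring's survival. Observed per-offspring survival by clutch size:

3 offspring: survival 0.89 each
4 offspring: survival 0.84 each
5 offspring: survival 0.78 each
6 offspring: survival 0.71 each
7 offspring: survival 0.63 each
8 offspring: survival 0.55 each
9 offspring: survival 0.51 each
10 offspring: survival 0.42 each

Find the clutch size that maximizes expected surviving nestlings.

Expected surviving nestlings = c × s(c):
  c=3: 3 × 0.89 = 2.670
  c=4: 4 × 0.84 = 3.360
  c=5: 5 × 0.78 = 3.900
  c=6: 6 × 0.71 = 4.260
  c=7: 7 × 0.63 = 4.410
  c=8: 8 × 0.55 = 4.400
  c=9: 9 × 0.51 = 4.590
  c=10: 10 × 0.42 = 4.200
Maximum at c = 9 (4.590 surviving nestlings).

9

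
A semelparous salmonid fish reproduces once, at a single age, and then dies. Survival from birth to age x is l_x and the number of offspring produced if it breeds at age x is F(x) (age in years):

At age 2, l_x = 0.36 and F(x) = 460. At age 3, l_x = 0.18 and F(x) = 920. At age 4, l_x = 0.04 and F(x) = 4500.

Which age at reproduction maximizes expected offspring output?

4

Expected offspring if breeding at age x = l_x × F(x):
  age 2: 0.36 × 460 = 165.600
  age 3: 0.18 × 920 = 165.600
  age 4: 0.04 × 4500 = 180.000
Maximum at age 4 (180.000).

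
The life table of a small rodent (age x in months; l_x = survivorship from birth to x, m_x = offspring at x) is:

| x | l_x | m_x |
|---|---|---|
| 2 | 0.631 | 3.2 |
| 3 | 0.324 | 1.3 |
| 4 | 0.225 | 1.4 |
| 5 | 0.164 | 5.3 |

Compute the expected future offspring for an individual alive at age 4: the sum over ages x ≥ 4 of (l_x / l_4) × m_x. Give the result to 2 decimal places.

l_4 = 0.225. Conditional survival from age 4 to x is l_x / l_4.
  x=4: (0.225/0.225) × 1.4 = 1.4000
  x=5: (0.164/0.225) × 5.3 = 3.8631
Sum = 1.4000 + 3.8631 = 5.2631

5.26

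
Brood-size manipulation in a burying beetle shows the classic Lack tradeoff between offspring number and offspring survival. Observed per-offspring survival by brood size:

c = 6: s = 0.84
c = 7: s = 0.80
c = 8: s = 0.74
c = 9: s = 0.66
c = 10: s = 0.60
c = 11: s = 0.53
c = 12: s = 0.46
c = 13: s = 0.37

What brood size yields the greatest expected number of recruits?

10

Expected recruits = c × s(c):
  c=6: 6 × 0.84 = 5.040
  c=7: 7 × 0.80 = 5.600
  c=8: 8 × 0.74 = 5.920
  c=9: 9 × 0.66 = 5.940
  c=10: 10 × 0.60 = 6.000
  c=11: 11 × 0.53 = 5.830
  c=12: 12 × 0.46 = 5.520
  c=13: 13 × 0.37 = 4.810
Maximum at c = 10 (6.000 recruits).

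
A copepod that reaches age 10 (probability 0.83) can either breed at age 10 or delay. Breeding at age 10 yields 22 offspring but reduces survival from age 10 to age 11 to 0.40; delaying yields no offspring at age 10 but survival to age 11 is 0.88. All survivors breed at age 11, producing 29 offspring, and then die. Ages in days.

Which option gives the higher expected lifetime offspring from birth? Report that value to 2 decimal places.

27.89

breed at age 10: R₀ = 0.83 × (22 + 0.40 × 29) = 0.83 × 33.6000 = 27.8880
delay to age 11: R₀ = 0.83 × (0.88 × 29) = 0.83 × 25.5200 = 21.1816
Higher: breed at age 10 (27.8880).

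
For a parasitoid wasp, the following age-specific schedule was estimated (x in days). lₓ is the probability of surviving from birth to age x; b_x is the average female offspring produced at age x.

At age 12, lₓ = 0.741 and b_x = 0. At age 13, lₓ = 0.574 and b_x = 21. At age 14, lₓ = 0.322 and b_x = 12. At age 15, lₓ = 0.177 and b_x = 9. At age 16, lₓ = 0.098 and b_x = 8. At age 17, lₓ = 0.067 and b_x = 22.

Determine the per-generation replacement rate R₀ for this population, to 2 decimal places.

19.77

R₀ = Σ lₓ b_x:
  age 12: 0.741 × 0 = 0.0000
  age 13: 0.574 × 21 = 12.0540
  age 14: 0.322 × 12 = 3.8640
  age 15: 0.177 × 9 = 1.5930
  age 16: 0.098 × 8 = 0.7840
  age 17: 0.067 × 22 = 1.4740
R₀ = 0.0000 + 12.0540 + 3.8640 + 1.5930 + 0.7840 + 1.4740 = 19.7690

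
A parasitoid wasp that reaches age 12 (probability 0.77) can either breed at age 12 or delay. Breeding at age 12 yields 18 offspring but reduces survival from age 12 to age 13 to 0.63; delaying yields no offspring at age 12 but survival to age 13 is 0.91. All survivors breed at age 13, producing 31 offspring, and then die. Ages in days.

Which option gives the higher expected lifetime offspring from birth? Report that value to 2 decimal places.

breed at age 12: R₀ = 0.77 × (18 + 0.63 × 31) = 0.77 × 37.5300 = 28.8981
delay to age 13: R₀ = 0.77 × (0.91 × 31) = 0.77 × 28.2100 = 21.7217
Higher: breed at age 12 (28.8981).

28.90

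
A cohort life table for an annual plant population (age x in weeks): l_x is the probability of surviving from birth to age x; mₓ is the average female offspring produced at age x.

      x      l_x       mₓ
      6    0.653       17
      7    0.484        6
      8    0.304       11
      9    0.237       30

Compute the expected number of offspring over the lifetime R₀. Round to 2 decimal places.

R₀ = Σ l_x mₓ:
  age 6: 0.653 × 17 = 11.1010
  age 7: 0.484 × 6 = 2.9040
  age 8: 0.304 × 11 = 3.3440
  age 9: 0.237 × 30 = 7.1100
R₀ = 11.1010 + 2.9040 + 3.3440 + 7.1100 = 24.4590

24.46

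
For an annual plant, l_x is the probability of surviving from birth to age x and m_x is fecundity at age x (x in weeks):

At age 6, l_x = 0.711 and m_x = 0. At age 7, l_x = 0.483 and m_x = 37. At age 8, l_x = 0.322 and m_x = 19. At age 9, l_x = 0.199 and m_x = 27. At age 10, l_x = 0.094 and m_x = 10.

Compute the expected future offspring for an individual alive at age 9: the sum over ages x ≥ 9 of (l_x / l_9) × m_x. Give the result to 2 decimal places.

l_9 = 0.199. Conditional survival from age 9 to x is l_x / l_9.
  x=9: (0.199/0.199) × 27 = 27.0000
  x=10: (0.094/0.199) × 10 = 4.7236
Sum = 27.0000 + 4.7236 = 31.7236

31.72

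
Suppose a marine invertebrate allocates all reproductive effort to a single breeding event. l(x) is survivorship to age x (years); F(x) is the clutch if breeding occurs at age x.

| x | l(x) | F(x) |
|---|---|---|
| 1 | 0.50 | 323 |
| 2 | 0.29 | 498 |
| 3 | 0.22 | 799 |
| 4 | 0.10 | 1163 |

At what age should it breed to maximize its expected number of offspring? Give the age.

Expected offspring if breeding at age x = l(x) × F(x):
  age 1: 0.50 × 323 = 161.500
  age 2: 0.29 × 498 = 144.420
  age 3: 0.22 × 799 = 175.780
  age 4: 0.10 × 1163 = 116.300
Maximum at age 3 (175.780).

3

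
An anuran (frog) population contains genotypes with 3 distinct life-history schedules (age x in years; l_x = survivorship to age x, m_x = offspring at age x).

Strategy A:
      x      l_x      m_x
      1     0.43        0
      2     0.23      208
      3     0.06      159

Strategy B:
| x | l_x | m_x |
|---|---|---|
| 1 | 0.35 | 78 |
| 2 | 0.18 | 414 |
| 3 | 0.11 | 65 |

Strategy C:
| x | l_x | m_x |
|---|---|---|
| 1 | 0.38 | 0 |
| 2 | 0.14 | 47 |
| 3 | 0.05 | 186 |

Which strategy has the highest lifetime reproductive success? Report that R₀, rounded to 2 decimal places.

Strategy A: R₀ = 0.43×0 + 0.23×208 + 0.06×159 = 57.3800
Strategy B: R₀ = 0.35×78 + 0.18×414 + 0.11×65 = 108.9700
Strategy C: R₀ = 0.38×0 + 0.14×47 + 0.05×186 = 15.8800
Highest R₀: strategy B with 108.9700.

108.97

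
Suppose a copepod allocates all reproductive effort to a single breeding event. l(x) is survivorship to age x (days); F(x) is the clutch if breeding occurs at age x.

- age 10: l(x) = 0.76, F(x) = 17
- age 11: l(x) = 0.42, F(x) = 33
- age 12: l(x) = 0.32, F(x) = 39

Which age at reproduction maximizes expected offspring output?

Expected offspring if breeding at age x = l(x) × F(x):
  age 10: 0.76 × 17 = 12.920
  age 11: 0.42 × 33 = 13.860
  age 12: 0.32 × 39 = 12.480
Maximum at age 11 (13.860).

11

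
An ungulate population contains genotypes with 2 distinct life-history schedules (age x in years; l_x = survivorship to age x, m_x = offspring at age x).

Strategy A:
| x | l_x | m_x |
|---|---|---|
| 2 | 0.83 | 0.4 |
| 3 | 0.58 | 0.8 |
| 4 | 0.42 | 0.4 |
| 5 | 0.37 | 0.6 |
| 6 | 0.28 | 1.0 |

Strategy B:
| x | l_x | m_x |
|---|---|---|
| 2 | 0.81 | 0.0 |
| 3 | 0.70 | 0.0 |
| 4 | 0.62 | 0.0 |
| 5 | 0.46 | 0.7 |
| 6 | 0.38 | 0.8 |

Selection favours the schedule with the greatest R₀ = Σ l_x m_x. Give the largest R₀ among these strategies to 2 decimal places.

1.47

Strategy A: R₀ = 0.83×0.4 + 0.58×0.8 + 0.42×0.4 + 0.37×0.6 + 0.28×1.0 = 1.4660
Strategy B: R₀ = 0.81×0.0 + 0.70×0.0 + 0.62×0.0 + 0.46×0.7 + 0.38×0.8 = 0.6260
Highest R₀: strategy A with 1.4660.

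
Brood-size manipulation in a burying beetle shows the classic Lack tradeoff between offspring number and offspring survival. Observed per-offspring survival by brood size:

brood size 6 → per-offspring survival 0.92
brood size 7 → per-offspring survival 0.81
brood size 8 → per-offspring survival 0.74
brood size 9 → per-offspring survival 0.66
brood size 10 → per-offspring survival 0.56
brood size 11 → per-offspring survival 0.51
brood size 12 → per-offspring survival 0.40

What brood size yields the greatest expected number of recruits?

9

Expected recruits = c × s(c):
  c=6: 6 × 0.92 = 5.520
  c=7: 7 × 0.81 = 5.670
  c=8: 8 × 0.74 = 5.920
  c=9: 9 × 0.66 = 5.940
  c=10: 10 × 0.56 = 5.600
  c=11: 11 × 0.51 = 5.610
  c=12: 12 × 0.40 = 4.800
Maximum at c = 9 (5.940 recruits).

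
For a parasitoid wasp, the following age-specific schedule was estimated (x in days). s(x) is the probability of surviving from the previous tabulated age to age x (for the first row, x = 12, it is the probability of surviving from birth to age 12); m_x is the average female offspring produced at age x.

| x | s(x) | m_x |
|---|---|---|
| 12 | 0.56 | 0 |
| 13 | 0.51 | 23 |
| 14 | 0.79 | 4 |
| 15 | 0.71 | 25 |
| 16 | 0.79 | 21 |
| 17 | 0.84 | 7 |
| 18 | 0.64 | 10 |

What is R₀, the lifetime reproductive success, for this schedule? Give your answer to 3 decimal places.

Survivorship from birth: l_x = s_12·s_13·…·s_x.
  l_12 = 0.56000
  l_13 = 0.28560
  l_14 = 0.22562
  l_15 = 0.16019
  l_16 = 0.12655
  l_17 = 0.10630
  l_18 = 0.06803
R₀ = Σ l_x m_x:
  age 12: 0.56000 × 0 = 0.0000
  age 13: 0.28560 × 23 = 6.5688
  age 14: 0.22562 × 4 = 0.9025
  age 15: 0.16019 × 25 = 4.0047
  age 16: 0.12655 × 21 = 2.6576
  age 17: 0.10630 × 7 = 0.7441
  age 18: 0.06803 × 10 = 0.6803
R₀ = 0.0000 + 6.5688 + 0.9025 + 4.0047 + 2.6576 + 0.7441 + 0.6803 = 15.5580

15.558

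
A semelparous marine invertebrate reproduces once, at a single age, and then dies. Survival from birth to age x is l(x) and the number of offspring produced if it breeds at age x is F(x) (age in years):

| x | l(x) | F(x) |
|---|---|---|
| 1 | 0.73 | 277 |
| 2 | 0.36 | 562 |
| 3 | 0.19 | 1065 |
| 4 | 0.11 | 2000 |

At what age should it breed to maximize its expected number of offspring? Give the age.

4

Expected offspring if breeding at age x = l(x) × F(x):
  age 1: 0.73 × 277 = 202.210
  age 2: 0.36 × 562 = 202.320
  age 3: 0.19 × 1065 = 202.350
  age 4: 0.11 × 2000 = 220.000
Maximum at age 4 (220.000).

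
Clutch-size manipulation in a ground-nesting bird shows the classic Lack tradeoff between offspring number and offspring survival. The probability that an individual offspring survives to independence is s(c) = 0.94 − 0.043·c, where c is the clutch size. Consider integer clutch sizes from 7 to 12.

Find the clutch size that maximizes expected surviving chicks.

Expected surviving chicks = c × s(c):
  c=7: 7 × 0.639 = 4.473
  c=8: 8 × 0.596 = 4.768
  c=9: 9 × 0.553 = 4.977
  c=10: 10 × 0.510 = 5.100
  c=11: 11 × 0.467 = 5.137
  c=12: 12 × 0.424 = 5.088
Maximum at c = 11 (5.137 surviving chicks).

11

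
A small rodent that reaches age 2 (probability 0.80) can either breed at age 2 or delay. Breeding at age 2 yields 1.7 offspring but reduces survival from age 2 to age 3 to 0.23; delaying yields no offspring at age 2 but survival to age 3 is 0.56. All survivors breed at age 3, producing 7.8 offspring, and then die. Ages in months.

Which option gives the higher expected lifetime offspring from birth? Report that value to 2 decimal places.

breed at age 2: R₀ = 0.80 × (1.7 + 0.23 × 7.8) = 0.80 × 3.4940 = 2.7952
delay to age 3: R₀ = 0.80 × (0.56 × 7.8) = 0.80 × 4.3680 = 3.4944
Higher: delay to age 3 (3.4944).

3.49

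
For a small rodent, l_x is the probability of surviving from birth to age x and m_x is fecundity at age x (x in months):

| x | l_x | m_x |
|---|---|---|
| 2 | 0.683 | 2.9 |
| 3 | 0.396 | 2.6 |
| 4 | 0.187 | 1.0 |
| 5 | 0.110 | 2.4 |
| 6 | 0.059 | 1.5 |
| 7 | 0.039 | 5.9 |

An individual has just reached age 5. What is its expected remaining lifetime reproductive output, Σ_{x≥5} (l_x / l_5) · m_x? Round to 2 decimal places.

l_5 = 0.110. Conditional survival from age 5 to x is l_x / l_5.
  x=5: (0.110/0.110) × 2.4 = 2.4000
  x=6: (0.059/0.110) × 1.5 = 0.8045
  x=7: (0.039/0.110) × 5.9 = 2.0918
Sum = 2.4000 + 0.8045 + 2.0918 = 5.2964

5.30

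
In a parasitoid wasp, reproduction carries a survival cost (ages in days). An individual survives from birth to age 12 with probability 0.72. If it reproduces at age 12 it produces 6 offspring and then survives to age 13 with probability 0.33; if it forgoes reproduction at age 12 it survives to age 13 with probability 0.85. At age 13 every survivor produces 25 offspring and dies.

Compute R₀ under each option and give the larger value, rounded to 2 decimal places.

15.30

breed at age 12: R₀ = 0.72 × (6 + 0.33 × 25) = 0.72 × 14.2500 = 10.2600
delay to age 13: R₀ = 0.72 × (0.85 × 25) = 0.72 × 21.2500 = 15.3000
Higher: delay to age 13 (15.3000).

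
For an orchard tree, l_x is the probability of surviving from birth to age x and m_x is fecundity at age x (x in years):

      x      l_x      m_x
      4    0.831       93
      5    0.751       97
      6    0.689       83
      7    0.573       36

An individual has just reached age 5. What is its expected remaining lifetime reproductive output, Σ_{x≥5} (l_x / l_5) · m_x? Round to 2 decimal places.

200.62

l_5 = 0.751. Conditional survival from age 5 to x is l_x / l_5.
  x=5: (0.751/0.751) × 97 = 97.0000
  x=6: (0.689/0.751) × 83 = 76.1478
  x=7: (0.573/0.751) × 36 = 27.4674
Sum = 97.0000 + 76.1478 + 27.4674 = 200.6152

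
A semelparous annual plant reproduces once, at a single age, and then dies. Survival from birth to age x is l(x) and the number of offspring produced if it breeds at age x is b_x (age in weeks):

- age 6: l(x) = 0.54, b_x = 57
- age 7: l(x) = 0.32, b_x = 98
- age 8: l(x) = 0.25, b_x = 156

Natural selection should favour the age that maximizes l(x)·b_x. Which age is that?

8

Expected offspring if breeding at age x = l(x) × b_x:
  age 6: 0.54 × 57 = 30.780
  age 7: 0.32 × 98 = 31.360
  age 8: 0.25 × 156 = 39.000
Maximum at age 8 (39.000).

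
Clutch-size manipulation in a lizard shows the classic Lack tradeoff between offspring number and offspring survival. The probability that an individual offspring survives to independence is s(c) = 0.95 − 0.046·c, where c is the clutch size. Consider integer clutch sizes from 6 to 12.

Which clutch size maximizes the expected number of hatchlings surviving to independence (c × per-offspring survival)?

10

Expected hatchlings surviving to independence = c × s(c):
  c=6: 6 × 0.674 = 4.044
  c=7: 7 × 0.628 = 4.396
  c=8: 8 × 0.582 = 4.656
  c=9: 9 × 0.536 = 4.824
  c=10: 10 × 0.490 = 4.900
  c=11: 11 × 0.444 = 4.884
  c=12: 12 × 0.398 = 4.776
Maximum at c = 10 (4.900 hatchlings surviving to independence).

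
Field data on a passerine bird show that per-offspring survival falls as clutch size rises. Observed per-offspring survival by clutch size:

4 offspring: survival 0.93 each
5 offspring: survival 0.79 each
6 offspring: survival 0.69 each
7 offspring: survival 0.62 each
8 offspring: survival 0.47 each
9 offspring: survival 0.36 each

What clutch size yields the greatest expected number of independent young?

Expected independent young = c × s(c):
  c=4: 4 × 0.93 = 3.720
  c=5: 5 × 0.79 = 3.950
  c=6: 6 × 0.69 = 4.140
  c=7: 7 × 0.62 = 4.340
  c=8: 8 × 0.47 = 3.760
  c=9: 9 × 0.36 = 3.240
Maximum at c = 7 (4.340 independent young).

7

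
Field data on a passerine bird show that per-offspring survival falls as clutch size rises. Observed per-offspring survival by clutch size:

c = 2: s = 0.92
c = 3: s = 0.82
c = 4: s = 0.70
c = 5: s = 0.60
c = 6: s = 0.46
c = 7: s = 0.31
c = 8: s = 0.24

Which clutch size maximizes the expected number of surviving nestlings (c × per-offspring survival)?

5

Expected surviving nestlings = c × s(c):
  c=2: 2 × 0.92 = 1.840
  c=3: 3 × 0.82 = 2.460
  c=4: 4 × 0.70 = 2.800
  c=5: 5 × 0.60 = 3.000
  c=6: 6 × 0.46 = 2.760
  c=7: 7 × 0.31 = 2.170
  c=8: 8 × 0.24 = 1.920
Maximum at c = 5 (3.000 surviving nestlings).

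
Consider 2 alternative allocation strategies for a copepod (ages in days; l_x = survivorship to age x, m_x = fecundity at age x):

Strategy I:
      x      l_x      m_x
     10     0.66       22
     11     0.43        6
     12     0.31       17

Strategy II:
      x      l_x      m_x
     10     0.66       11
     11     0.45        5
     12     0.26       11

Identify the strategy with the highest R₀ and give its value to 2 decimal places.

Strategy I: R₀ = 0.66×22 + 0.43×6 + 0.31×17 = 22.3700
Strategy II: R₀ = 0.66×11 + 0.45×5 + 0.26×11 = 12.3700
Highest R₀: strategy I with 22.3700.

22.37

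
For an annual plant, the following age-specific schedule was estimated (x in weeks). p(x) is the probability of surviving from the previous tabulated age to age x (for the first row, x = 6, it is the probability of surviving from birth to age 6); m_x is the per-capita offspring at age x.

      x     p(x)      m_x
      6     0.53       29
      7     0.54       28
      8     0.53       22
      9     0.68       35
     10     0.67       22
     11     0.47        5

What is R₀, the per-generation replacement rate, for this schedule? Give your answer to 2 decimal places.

Survivorship from birth: l_x = p_6·p_7·…·p_x.
  l_6 = 0.53000
  l_7 = 0.28620
  l_8 = 0.15169
  l_9 = 0.10315
  l_10 = 0.06911
  l_11 = 0.03248
R₀ = Σ l_x m_x:
  age 6: 0.53000 × 29 = 15.3700
  age 7: 0.28620 × 28 = 8.0136
  age 8: 0.15169 × 22 = 3.3372
  age 9: 0.10315 × 35 = 3.6103
  age 10: 0.06911 × 22 = 1.5204
  age 11: 0.03248 × 5 = 0.1624
R₀ = 15.3700 + 8.0136 + 3.3372 + 3.6103 + 1.5204 + 0.1624 = 32.0139

32.01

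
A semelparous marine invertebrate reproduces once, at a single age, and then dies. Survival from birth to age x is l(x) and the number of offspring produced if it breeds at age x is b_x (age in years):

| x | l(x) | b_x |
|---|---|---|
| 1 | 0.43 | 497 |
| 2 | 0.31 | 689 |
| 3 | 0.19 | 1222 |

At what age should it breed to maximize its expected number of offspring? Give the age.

3

Expected offspring if breeding at age x = l(x) × b_x:
  age 1: 0.43 × 497 = 213.710
  age 2: 0.31 × 689 = 213.590
  age 3: 0.19 × 1222 = 232.180
Maximum at age 3 (232.180).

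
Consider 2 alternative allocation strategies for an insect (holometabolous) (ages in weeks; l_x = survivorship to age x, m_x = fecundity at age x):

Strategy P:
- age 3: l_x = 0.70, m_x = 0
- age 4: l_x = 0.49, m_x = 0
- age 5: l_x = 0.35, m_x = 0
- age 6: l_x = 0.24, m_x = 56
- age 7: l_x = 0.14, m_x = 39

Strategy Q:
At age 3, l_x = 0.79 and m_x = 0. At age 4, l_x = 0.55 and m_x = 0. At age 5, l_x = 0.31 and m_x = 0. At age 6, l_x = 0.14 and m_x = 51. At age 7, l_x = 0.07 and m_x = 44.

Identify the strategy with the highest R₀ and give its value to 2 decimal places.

18.90

Strategy P: R₀ = 0.70×0 + 0.49×0 + 0.35×0 + 0.24×56 + 0.14×39 = 18.9000
Strategy Q: R₀ = 0.79×0 + 0.55×0 + 0.31×0 + 0.14×51 + 0.07×44 = 10.2200
Highest R₀: strategy P with 18.9000.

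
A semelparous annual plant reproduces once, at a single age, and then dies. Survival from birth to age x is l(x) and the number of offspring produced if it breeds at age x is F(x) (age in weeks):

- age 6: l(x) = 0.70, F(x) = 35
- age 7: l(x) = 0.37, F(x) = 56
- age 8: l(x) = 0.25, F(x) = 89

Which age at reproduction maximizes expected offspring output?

6

Expected offspring if breeding at age x = l(x) × F(x):
  age 6: 0.70 × 35 = 24.500
  age 7: 0.37 × 56 = 20.720
  age 8: 0.25 × 89 = 22.250
Maximum at age 6 (24.500).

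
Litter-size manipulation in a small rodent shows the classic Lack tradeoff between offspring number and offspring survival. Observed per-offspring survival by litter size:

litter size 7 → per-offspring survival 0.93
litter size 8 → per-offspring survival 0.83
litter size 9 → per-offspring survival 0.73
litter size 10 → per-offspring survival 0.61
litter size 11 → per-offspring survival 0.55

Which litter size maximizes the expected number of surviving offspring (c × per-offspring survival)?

Expected surviving offspring = c × s(c):
  c=7: 7 × 0.93 = 6.510
  c=8: 8 × 0.83 = 6.640
  c=9: 9 × 0.73 = 6.570
  c=10: 10 × 0.61 = 6.100
  c=11: 11 × 0.55 = 6.050
Maximum at c = 8 (6.640 surviving offspring).

8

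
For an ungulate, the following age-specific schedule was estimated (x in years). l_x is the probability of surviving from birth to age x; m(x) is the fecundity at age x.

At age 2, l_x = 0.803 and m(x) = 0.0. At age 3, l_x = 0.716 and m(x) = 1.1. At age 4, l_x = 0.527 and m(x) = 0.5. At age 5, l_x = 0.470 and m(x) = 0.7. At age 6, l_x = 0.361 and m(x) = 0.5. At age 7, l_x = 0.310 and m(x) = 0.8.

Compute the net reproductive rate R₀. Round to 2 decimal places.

1.81

R₀ = Σ l_x m(x):
  age 2: 0.803 × 0.0 = 0.0000
  age 3: 0.716 × 1.1 = 0.7876
  age 4: 0.527 × 0.5 = 0.2635
  age 5: 0.470 × 0.7 = 0.3290
  age 6: 0.361 × 0.5 = 0.1805
  age 7: 0.310 × 0.8 = 0.2480
R₀ = 0.0000 + 0.7876 + 0.2635 + 0.3290 + 0.1805 + 0.2480 = 1.8086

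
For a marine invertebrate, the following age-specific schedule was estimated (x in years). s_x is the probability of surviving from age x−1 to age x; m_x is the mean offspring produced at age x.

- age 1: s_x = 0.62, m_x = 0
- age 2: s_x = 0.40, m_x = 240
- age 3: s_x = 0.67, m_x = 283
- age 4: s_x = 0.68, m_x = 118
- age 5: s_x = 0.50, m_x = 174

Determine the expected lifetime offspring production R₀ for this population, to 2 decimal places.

Survivorship from birth: l_x = s_1·s_2·…·s_x.
  l_1 = 0.62000
  l_2 = 0.24800
  l_3 = 0.16616
  l_4 = 0.11299
  l_5 = 0.05649
R₀ = Σ l_x m_x:
  age 1: 0.62000 × 0 = 0.0000
  age 2: 0.24800 × 240 = 59.5200
  age 3: 0.16616 × 283 = 47.0233
  age 4: 0.11299 × 118 = 13.3328
  age 5: 0.05649 × 174 = 9.8293
R₀ = 0.0000 + 59.5200 + 47.0233 + 13.3328 + 9.8293 = 129.7054

129.71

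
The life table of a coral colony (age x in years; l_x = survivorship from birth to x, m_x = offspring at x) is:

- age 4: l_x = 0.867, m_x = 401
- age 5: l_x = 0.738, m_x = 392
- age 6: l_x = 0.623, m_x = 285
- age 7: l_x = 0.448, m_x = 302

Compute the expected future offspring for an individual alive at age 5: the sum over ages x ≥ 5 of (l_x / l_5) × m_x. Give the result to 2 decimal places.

815.92

l_5 = 0.738. Conditional survival from age 5 to x is l_x / l_5.
  x=5: (0.738/0.738) × 392 = 392.0000
  x=6: (0.623/0.738) × 285 = 240.5894
  x=7: (0.448/0.738) × 302 = 183.3279
Sum = 392.0000 + 240.5894 + 183.3279 = 815.9173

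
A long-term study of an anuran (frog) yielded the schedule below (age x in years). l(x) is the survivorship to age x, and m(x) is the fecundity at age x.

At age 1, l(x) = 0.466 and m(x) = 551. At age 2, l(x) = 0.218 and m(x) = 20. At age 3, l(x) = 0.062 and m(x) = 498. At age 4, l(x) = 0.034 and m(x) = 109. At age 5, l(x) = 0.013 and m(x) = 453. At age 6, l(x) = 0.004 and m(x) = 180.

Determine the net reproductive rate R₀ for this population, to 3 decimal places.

R₀ = Σ l(x) m(x):
  age 1: 0.466 × 551 = 256.7660
  age 2: 0.218 × 20 = 4.3600
  age 3: 0.062 × 498 = 30.8760
  age 4: 0.034 × 109 = 3.7060
  age 5: 0.013 × 453 = 5.8890
  age 6: 0.004 × 180 = 0.7200
R₀ = 256.7660 + 4.3600 + 30.8760 + 3.7060 + 5.8890 + 0.7200 = 302.3170

302.317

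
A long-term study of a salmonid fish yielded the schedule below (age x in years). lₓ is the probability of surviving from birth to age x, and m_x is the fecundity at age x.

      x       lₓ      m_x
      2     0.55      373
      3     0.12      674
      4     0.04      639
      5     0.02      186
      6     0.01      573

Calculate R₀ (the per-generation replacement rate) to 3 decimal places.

R₀ = Σ lₓ m_x:
  age 2: 0.55 × 373 = 205.1500
  age 3: 0.12 × 674 = 80.8800
  age 4: 0.04 × 639 = 25.5600
  age 5: 0.02 × 186 = 3.7200
  age 6: 0.01 × 573 = 5.7300
R₀ = 205.1500 + 80.8800 + 25.5600 + 3.7200 + 5.7300 = 321.0400

321.040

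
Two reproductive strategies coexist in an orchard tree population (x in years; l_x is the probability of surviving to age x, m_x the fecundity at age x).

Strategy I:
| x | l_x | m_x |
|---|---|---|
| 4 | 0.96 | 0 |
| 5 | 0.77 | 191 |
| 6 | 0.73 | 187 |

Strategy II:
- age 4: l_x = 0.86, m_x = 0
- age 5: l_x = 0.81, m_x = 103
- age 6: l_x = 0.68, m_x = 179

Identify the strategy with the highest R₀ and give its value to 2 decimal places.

Strategy I: R₀ = 0.96×0 + 0.77×191 + 0.73×187 = 283.5800
Strategy II: R₀ = 0.86×0 + 0.81×103 + 0.68×179 = 205.1500
Highest R₀: strategy I with 283.5800.

283.58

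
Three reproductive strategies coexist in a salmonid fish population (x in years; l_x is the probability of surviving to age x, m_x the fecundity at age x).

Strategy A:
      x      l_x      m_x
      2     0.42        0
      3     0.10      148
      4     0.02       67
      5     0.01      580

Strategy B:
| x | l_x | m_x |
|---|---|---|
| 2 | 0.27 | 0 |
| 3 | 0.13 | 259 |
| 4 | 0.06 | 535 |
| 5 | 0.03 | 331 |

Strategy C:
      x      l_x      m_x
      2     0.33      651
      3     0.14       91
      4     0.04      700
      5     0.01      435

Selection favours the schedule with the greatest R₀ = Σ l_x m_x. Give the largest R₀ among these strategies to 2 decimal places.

Strategy A: R₀ = 0.42×0 + 0.10×148 + 0.02×67 + 0.01×580 = 21.9400
Strategy B: R₀ = 0.27×0 + 0.13×259 + 0.06×535 + 0.03×331 = 75.7000
Strategy C: R₀ = 0.33×651 + 0.14×91 + 0.04×700 + 0.01×435 = 259.9200
Highest R₀: strategy C with 259.9200.

259.92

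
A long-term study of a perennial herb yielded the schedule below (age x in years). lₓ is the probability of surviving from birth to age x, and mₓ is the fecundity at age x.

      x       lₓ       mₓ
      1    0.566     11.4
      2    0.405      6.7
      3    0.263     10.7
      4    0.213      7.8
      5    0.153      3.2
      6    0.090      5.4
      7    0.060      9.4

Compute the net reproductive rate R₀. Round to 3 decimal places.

15.181

R₀ = Σ lₓ mₓ:
  age 1: 0.566 × 11.4 = 6.4524
  age 2: 0.405 × 6.7 = 2.7135
  age 3: 0.263 × 10.7 = 2.8141
  age 4: 0.213 × 7.8 = 1.6614
  age 5: 0.153 × 3.2 = 0.4896
  age 6: 0.090 × 5.4 = 0.4860
  age 7: 0.060 × 9.4 = 0.5640
R₀ = 6.4524 + 2.7135 + 2.8141 + 1.6614 + 0.4896 + 0.4860 + 0.5640 = 15.1810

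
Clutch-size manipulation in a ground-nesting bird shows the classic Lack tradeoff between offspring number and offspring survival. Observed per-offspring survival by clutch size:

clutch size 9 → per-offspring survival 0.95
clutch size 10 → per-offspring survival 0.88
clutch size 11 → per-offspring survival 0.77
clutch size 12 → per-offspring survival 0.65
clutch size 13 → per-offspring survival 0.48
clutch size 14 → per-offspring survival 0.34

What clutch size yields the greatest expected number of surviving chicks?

10

Expected surviving chicks = c × s(c):
  c=9: 9 × 0.95 = 8.550
  c=10: 10 × 0.88 = 8.800
  c=11: 11 × 0.77 = 8.470
  c=12: 12 × 0.65 = 7.800
  c=13: 13 × 0.48 = 6.240
  c=14: 14 × 0.34 = 4.760
Maximum at c = 10 (8.800 surviving chicks).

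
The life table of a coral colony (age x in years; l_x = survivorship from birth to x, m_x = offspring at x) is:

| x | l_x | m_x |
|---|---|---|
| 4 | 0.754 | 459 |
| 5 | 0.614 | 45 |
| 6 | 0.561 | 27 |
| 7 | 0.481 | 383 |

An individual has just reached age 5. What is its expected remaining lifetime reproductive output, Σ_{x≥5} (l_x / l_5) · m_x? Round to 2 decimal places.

369.71

l_5 = 0.614. Conditional survival from age 5 to x is l_x / l_5.
  x=5: (0.614/0.614) × 45 = 45.0000
  x=6: (0.561/0.614) × 27 = 24.6694
  x=7: (0.481/0.614) × 383 = 300.0375
Sum = 45.0000 + 24.6694 + 300.0375 = 369.7068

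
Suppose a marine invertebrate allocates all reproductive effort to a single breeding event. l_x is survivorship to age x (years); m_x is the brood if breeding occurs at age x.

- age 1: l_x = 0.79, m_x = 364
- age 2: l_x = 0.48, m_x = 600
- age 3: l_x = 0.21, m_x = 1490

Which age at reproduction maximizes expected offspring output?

3

Expected offspring if breeding at age x = l_x × m_x:
  age 1: 0.79 × 364 = 287.560
  age 2: 0.48 × 600 = 288.000
  age 3: 0.21 × 1490 = 312.900
Maximum at age 3 (312.900).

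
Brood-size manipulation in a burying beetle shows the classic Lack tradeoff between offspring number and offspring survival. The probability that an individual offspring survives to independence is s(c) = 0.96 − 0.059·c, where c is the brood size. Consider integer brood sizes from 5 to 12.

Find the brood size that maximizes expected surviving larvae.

Expected surviving larvae = c × s(c):
  c=5: 5 × 0.665 = 3.325
  c=6: 6 × 0.606 = 3.636
  c=7: 7 × 0.547 = 3.829
  c=8: 8 × 0.488 = 3.904
  c=9: 9 × 0.429 = 3.861
  c=10: 10 × 0.370 = 3.700
  c=11: 11 × 0.311 = 3.421
  c=12: 12 × 0.252 = 3.024
Maximum at c = 8 (3.904 surviving larvae).

8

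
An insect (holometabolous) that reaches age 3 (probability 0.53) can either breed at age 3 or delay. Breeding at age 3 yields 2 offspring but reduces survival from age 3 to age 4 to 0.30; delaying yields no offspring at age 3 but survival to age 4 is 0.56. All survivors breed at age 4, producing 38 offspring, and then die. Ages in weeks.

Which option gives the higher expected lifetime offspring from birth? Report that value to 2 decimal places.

breed at age 3: R₀ = 0.53 × (2 + 0.30 × 38) = 0.53 × 13.4000 = 7.1020
delay to age 4: R₀ = 0.53 × (0.56 × 38) = 0.53 × 21.2800 = 11.2784
Higher: delay to age 4 (11.2784).

11.28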